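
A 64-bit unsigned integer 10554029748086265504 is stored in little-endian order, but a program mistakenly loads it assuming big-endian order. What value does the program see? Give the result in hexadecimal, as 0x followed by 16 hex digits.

10554029748086265504 in 64-bit hexadecimal is 0x92777223639656A0.
Stored little-endian, the bytes at ascending addresses are A0 56 96 63 23 72 77 92.
Read back as big-endian, the last byte is least significant, giving 0xA056966323727792.

0xA056966323727792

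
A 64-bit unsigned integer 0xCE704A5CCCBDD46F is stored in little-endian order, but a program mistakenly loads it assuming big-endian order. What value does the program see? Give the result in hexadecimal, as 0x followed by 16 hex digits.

Stored little-endian, the bytes at ascending addresses are 6F D4 BD CC 5C 4A 70 CE.
Read back as big-endian, the last byte is least significant, giving 0x6FD4BDCC5C4A70CE.

0x6FD4BDCC5C4A70CE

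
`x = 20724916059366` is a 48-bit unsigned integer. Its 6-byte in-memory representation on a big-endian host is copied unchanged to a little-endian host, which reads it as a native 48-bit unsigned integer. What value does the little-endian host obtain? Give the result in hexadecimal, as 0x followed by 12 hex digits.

0xE67C4265D912

20724916059366 in 48-bit hexadecimal is 0x12D965427CE6.
Stored big-endian, the bytes at ascending addresses are 12 D9 65 42 7C E6.
Read back as little-endian, the first byte is least significant, giving 0xE67C4265D912.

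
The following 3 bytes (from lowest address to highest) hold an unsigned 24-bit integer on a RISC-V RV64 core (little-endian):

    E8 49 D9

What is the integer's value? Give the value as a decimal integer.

In little-endian order the low byte comes first in memory.
Reassemble most-significant byte first: D9 49 E8 → 0xD949E8.
0xD949E8 = 14240232.

14240232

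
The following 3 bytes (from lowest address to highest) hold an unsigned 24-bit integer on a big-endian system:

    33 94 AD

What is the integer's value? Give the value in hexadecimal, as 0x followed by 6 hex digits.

0x3394AD

Big-endian: lowest address holds the most-significant byte.
The bytes are already most-significant first: 0x3394AD.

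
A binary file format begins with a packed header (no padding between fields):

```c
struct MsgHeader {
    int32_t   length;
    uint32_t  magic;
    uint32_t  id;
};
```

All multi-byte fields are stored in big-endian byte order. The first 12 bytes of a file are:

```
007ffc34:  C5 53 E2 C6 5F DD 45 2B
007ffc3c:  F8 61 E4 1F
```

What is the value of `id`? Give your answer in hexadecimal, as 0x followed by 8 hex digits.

`id` follows `length` (4 B), `magic` (4 B), so it starts at offset 4 + 4 = 8 and occupies 4 bytes.
Bytes at offsets 8..11: F8 61 E4 1F.
Big-endian: lowest address holds the most-significant byte.
The bytes are already most-significant first: 0xF861E41F.

0xF861E41F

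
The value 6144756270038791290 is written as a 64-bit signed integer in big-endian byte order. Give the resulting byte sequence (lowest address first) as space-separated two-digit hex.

55 46 8F 45 73 04 34 7A

6144756270038791290 in hexadecimal, padded to 64 bits, is 0x55468F457304347A.
Split into bytes (most-significant first): 55 46 8F 45 73 04 34 7A.
Big-endian: lowest address holds the most-significant byte.
So the memory order matches the most-significant-first order: 55 46 8F 45 73 04 34 7A.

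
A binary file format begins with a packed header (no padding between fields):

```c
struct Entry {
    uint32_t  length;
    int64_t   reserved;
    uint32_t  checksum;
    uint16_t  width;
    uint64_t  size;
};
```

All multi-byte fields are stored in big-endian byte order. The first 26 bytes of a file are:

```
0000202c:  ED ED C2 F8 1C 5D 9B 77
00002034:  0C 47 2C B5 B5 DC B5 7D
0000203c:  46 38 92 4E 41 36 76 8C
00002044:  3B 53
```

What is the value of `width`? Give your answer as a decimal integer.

`width` follows `length` (4 B), `reserved` (8 B), `checksum` (4 B), so it starts at offset 4 + 8 + 4 = 16 and occupies 2 bytes.
Bytes at offsets 16..17: 46 38.
In big-endian order the high byte comes first in memory.
The bytes are already most-significant first: 0x4638.
0x4638 = 17976.

17976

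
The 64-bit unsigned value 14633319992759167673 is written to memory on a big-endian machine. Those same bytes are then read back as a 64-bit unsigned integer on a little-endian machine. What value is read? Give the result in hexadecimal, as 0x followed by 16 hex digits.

14633319992759167673 in 64-bit hexadecimal is 0xCB13FF00B5082AB9.
Stored big-endian, the bytes at ascending addresses are CB 13 FF 00 B5 08 2A B9.
Read back as little-endian, the first byte is least significant, giving 0xB92A08B500FF13CB.

0xB92A08B500FF13CB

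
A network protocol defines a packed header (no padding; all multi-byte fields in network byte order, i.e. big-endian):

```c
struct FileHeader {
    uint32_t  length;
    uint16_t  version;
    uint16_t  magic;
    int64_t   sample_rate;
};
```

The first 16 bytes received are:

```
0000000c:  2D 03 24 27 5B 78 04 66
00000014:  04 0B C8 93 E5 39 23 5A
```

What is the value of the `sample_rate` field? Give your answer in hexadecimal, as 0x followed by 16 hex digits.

0x040BC893E539235A

`sample_rate` follows `length` (4 B), `version` (2 B), `magic` (2 B), so it starts at offset 4 + 2 + 2 = 8 and occupies 8 bytes.
Bytes at offsets 8..15: 04 0B C8 93 E5 39 23 5A.
In big-endian order the high byte comes first in memory.
The bytes are already most-significant first: 0x040BC893E539235A.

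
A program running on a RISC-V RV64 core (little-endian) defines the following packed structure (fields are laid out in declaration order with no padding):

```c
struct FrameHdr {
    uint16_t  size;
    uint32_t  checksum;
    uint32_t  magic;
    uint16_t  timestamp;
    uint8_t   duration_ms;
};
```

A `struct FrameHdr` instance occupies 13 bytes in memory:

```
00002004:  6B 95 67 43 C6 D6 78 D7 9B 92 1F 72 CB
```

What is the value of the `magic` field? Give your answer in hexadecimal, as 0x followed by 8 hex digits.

`magic` follows `size` (2 B), `checksum` (4 B), so it starts at offset 2 + 4 = 6 and occupies 4 bytes.
Bytes at offsets 6..9: 78 D7 9B 92.
In little-endian order the low byte comes first in memory.
Reassemble most-significant byte first: 92 9B D7 78 → 0x929BD778.

0x929BD778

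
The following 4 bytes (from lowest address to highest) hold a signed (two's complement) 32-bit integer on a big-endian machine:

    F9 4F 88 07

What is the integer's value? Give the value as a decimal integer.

-112228345

Big-endian: lowest address holds the most-significant byte.
The bytes are already most-significant first: 0xF94F8807.
Top bit is set, so as a signed 32-bit value this is 0xF94F8807 − 2^32 = -112228345.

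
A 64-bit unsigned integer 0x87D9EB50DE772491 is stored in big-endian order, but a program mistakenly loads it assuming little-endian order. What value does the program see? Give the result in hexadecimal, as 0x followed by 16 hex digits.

Stored big-endian, the bytes at ascending addresses are 87 D9 EB 50 DE 77 24 91.
Read back as little-endian, the first byte is least significant, giving 0x912477DE50EBD987.

0x912477DE50EBD987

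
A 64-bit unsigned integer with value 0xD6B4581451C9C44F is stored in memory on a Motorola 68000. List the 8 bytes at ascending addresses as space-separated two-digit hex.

Split into bytes (most-significant first): D6 B4 58 14 51 C9 C4 4F.
Big-endian: lowest address holds the most-significant byte.
So the memory order matches the most-significant-first order: D6 B4 58 14 51 C9 C4 4F.

D6 B4 58 14 51 C9 C4 4F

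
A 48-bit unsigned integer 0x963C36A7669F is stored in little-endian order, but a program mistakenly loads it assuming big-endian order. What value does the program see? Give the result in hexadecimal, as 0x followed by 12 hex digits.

Stored little-endian, the bytes at ascending addresses are 9F 66 A7 36 3C 96.
Read back as big-endian, the last byte is least significant, giving 0x9F66A7363C96.

0x9F66A7363C96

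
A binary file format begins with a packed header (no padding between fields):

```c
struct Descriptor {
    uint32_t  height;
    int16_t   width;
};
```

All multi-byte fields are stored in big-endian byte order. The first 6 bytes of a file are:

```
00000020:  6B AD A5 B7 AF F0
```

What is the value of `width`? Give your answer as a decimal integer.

`width` follows `height` (4 bytes), so it starts at byte offset 4 and occupies 2 bytes.
Bytes at offsets 4..5: AF F0.
Big-endian: lowest address holds the most-significant byte.
The bytes are already most-significant first: 0xAFF0.
Top bit is set, so as a signed 16-bit value this is 0xAFF0 − 2^16 = -20496.

-20496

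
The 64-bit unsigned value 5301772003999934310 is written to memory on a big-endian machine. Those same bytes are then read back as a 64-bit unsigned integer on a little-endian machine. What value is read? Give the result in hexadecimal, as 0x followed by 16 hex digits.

0x66E786328CAD9349

5301772003999934310 in 64-bit hexadecimal is 0x4993AD8C3286E766.
Stored big-endian, the bytes at ascending addresses are 49 93 AD 8C 32 86 E7 66.
Read back as little-endian, the first byte is least significant, giving 0x66E786328CAD9349.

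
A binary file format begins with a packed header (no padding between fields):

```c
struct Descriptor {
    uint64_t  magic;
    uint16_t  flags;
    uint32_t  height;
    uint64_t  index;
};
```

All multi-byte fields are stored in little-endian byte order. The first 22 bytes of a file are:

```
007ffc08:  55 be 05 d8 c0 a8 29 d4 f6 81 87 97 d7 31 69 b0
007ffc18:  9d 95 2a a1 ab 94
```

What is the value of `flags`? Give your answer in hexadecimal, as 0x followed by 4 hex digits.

`flags` follows `magic` (8 bytes), so it starts at byte offset 8 and occupies 2 bytes.
Bytes at offsets 8..9: F6 81.
Little-endian: lowest address holds the least-significant byte.
Reassemble most-significant byte first: 81 F6 → 0x81F6.

0x81F6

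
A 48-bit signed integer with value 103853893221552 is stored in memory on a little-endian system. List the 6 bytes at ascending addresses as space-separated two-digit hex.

B0 FC 69 5E 74 5E

103853893221552 in hexadecimal, padded to 48 bits, is 0x5E745E69FCB0.
Split into bytes (most-significant first): 5E 74 5E 69 FC B0.
In little-endian order the low byte comes first in memory.
So at ascending addresses the bytes are B0 FC 69 5E 74 5E.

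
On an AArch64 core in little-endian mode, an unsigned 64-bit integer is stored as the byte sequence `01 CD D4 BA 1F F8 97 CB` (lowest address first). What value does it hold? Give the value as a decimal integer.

14670467126344862977

Little-endian stores the least-significant byte at the lowest address.
Reassemble most-significant byte first: CB 97 F8 1F BA D4 CD 01 → 0xCB97F81FBAD4CD01.
0xCB97F81FBAD4CD01 = 14670467126344862977.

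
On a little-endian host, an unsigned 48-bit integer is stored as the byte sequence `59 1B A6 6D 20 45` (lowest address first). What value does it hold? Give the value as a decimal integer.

76005580872537

In little-endian order the low byte comes first in memory.
Reassemble most-significant byte first: 45 20 6D A6 1B 59 → 0x45206DA61B59.
0x45206DA61B59 = 76005580872537.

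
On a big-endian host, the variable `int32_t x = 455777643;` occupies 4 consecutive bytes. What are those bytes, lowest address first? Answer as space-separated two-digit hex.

1B 2A 9D 6B

455777643 in hexadecimal, padded to 32 bits, is 0x1B2A9D6B.
Split into bytes (most-significant first): 1B 2A 9D 6B.
In big-endian order the high byte comes first in memory.
So the memory order matches the most-significant-first order: 1B 2A 9D 6B.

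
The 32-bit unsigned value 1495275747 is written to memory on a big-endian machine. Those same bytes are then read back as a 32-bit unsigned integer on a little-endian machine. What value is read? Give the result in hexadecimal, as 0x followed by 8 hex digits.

1495275747 in 32-bit hexadecimal is 0x592018E3.
Stored big-endian, the bytes at ascending addresses are 59 20 18 E3.
Read back as little-endian, the first byte is least significant, giving 0xE3182059.

0xE3182059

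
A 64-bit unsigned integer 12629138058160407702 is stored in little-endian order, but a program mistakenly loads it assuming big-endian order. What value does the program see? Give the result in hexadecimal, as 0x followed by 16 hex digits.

0x968404E026B643AF

12629138058160407702 in 64-bit hexadecimal is 0xAF43B626E0048496.
Stored little-endian, the bytes at ascending addresses are 96 84 04 E0 26 B6 43 AF.
Read back as big-endian, the last byte is least significant, giving 0x968404E026B643AF.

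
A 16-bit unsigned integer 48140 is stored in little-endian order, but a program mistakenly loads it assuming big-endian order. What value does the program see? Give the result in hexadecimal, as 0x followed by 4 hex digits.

0x0CBC

48140 in 16-bit hexadecimal is 0xBC0C.
Stored little-endian, the bytes at ascending addresses are 0C BC.
Read back as big-endian, the last byte is least significant, giving 0x0CBC.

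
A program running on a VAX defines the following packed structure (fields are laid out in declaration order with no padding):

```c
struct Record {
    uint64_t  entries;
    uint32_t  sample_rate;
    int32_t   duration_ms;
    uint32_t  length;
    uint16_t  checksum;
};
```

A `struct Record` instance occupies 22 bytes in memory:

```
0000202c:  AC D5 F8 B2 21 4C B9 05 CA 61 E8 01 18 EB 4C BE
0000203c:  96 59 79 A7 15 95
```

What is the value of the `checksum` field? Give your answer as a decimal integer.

38165

`checksum` follows `entries` (8 B), `sample_rate` (4 B), `duration_ms` (4 B), `length` (4 B), so it starts at offset 8 + 4 + 4 + 4 = 20 and occupies 2 bytes.
Bytes at offsets 20..21: 15 95.
In little-endian order the low byte comes first in memory.
Reassemble most-significant byte first: 95 15 → 0x9515.
0x9515 = 38165.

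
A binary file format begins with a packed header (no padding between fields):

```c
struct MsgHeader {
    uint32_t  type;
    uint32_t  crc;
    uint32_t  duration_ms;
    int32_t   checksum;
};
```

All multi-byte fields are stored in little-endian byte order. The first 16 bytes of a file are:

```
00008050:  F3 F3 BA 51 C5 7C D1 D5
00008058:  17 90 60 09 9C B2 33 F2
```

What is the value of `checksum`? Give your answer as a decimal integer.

-231492964

`checksum` follows `type` (4 B), `crc` (4 B), `duration_ms` (4 B), so it starts at offset 4 + 4 + 4 = 12 and occupies 4 bytes.
Bytes at offsets 12..15: 9C B2 33 F2.
Little-endian: lowest address holds the least-significant byte.
Reassemble most-significant byte first: F2 33 B2 9C → 0xF233B29C.
Top bit is set, so as a signed 32-bit value this is 0xF233B29C − 2^32 = -231492964.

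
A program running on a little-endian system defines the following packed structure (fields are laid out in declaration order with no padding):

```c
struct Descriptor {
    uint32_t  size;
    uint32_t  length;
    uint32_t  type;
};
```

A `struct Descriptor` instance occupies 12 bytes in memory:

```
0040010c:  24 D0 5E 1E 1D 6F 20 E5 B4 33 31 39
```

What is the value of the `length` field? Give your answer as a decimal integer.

`length` follows `size` (4 bytes), so it starts at byte offset 4 and occupies 4 bytes.
Bytes at offsets 4..7: 1D 6F 20 E5.
In little-endian order the low byte comes first in memory.
Reassemble most-significant byte first: E5 20 6F 1D → 0xE5206F1D.
0xE5206F1D = 3844108061.

3844108061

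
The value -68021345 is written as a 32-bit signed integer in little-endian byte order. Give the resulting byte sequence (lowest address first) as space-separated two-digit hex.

Two's complement of -68021345 in 32 bits: 68021345 = 0x040DEC61; invert → 0xFBF2139E; add 1 → 0xFBF2139F.
Split into bytes (most-significant first): FB F2 13 9F.
Little-endian stores the least-significant byte at the lowest address.
So at ascending addresses the bytes are 9F 13 F2 FB.

9F 13 F2 FB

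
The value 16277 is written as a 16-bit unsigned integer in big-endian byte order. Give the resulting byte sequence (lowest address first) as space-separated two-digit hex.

16277 in hexadecimal, padded to 16 bits, is 0x3F95.
Split into bytes (most-significant first): 3F 95.
Big-endian stores the most-significant byte at the lowest address.
So the memory order matches the most-significant-first order: 3F 95.

3F 95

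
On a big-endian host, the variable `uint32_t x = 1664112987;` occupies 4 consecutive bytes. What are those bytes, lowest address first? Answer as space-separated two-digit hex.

63 30 59 5B

1664112987 in hexadecimal, padded to 32 bits, is 0x6330595B.
Split into bytes (most-significant first): 63 30 59 5B.
Big-endian: lowest address holds the most-significant byte.
So the memory order matches the most-significant-first order: 63 30 59 5B.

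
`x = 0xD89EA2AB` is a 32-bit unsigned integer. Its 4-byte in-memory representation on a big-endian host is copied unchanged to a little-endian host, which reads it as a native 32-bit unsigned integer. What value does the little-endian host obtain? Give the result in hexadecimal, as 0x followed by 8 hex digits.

0xABA29ED8

Stored big-endian, the bytes at ascending addresses are D8 9E A2 AB.
Read back as little-endian, the first byte is least significant, giving 0xABA29ED8.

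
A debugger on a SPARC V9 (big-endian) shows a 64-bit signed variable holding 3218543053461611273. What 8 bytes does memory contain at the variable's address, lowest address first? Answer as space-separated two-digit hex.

2C AA 8F DA C3 E1 63 09

3218543053461611273 in hexadecimal, padded to 64 bits, is 0x2CAA8FDAC3E16309.
Split into bytes (most-significant first): 2C AA 8F DA C3 E1 63 09.
In big-endian order the high byte comes first in memory.
So the memory order matches the most-significant-first order: 2C AA 8F DA C3 E1 63 09.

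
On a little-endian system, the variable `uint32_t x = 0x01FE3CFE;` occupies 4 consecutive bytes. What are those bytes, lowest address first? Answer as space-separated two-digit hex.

FE 3C FE 01

Split into bytes (most-significant first): 01 FE 3C FE.
Little-endian stores the least-significant byte at the lowest address.
So at ascending addresses the bytes are FE 3C FE 01.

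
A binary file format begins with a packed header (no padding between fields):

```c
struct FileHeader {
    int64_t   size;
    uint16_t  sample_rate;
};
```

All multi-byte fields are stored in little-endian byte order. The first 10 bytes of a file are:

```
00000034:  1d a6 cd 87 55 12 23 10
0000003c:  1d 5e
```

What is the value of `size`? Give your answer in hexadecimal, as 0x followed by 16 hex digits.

0x1023125587CDA61D

`size` is the first field, at byte offset 0, occupying 8 bytes.
Bytes at offsets 0..7: 1D A6 CD 87 55 12 23 10.
In little-endian order the low byte comes first in memory.
Reassemble most-significant byte first: 10 23 12 55 87 CD A6 1D → 0x1023125587CDA61D.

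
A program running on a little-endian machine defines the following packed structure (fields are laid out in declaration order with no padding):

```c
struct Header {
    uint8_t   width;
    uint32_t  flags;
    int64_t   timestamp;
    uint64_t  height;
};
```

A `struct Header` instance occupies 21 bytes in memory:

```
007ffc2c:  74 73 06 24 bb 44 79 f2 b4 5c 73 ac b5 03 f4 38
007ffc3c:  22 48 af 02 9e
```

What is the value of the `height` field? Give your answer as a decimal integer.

`height` follows `width` (1 B), `flags` (4 B), `timestamp` (8 B), so it starts at offset 1 + 4 + 8 = 13 and occupies 8 bytes.
Bytes at offsets 13..20: 03 F4 38 22 48 AF 02 9E.
Little-endian stores the least-significant byte at the lowest address.
Reassemble most-significant byte first: 9E 02 AF 48 22 38 F4 03 → 0x9E02AF482238F403.
0x9E02AF482238F403 = 11385855532292699139.

11385855532292699139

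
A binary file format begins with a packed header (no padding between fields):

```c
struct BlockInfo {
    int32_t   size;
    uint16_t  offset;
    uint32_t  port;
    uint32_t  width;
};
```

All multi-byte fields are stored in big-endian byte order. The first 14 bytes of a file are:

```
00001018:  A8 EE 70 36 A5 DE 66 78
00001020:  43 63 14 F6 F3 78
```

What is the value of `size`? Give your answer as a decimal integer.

-1460768714

`size` is the first field, at byte offset 0, occupying 4 bytes.
Bytes at offsets 0..3: A8 EE 70 36.
In big-endian order the high byte comes first in memory.
The bytes are already most-significant first: 0xA8EE7036.
Top bit is set, so as a signed 32-bit value this is 0xA8EE7036 − 2^32 = -1460768714.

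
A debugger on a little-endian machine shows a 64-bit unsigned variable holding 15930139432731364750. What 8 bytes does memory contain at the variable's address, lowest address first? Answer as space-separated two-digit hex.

8E 4D 65 9E 69 39 13 DD

15930139432731364750 in hexadecimal, padded to 64 bits, is 0xDD1339699E654D8E.
Split into bytes (most-significant first): DD 13 39 69 9E 65 4D 8E.
Little-endian: lowest address holds the least-significant byte.
So at ascending addresses the bytes are 8E 4D 65 9E 69 39 13 DD.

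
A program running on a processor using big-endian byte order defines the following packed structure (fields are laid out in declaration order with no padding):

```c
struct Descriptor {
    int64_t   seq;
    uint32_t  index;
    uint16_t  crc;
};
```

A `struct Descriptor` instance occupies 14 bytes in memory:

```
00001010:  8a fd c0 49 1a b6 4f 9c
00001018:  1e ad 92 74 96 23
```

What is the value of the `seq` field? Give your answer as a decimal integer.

-8431371507154399332

`seq` is the first field, at byte offset 0, occupying 8 bytes.
Bytes at offsets 0..7: 8A FD C0 49 1A B6 4F 9C.
Big-endian stores the most-significant byte at the lowest address.
The bytes are already most-significant first: 0x8AFDC0491AB64F9C.
Top bit is set, so as a signed 64-bit value this is 0x8AFDC0491AB64F9C − 2^64 = -8431371507154399332.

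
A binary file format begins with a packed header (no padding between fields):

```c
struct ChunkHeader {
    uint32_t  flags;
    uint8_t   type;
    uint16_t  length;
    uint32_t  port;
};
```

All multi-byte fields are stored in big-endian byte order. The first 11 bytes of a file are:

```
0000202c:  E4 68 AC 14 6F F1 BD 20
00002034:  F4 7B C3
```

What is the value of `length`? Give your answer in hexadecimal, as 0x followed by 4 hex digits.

`length` follows `flags` (4 B), `type` (1 B), so it starts at offset 4 + 1 = 5 and occupies 2 bytes.
Bytes at offsets 5..6: F1 BD.
Big-endian stores the most-significant byte at the lowest address.
The bytes are already most-significant first: 0xF1BD.

0xF1BD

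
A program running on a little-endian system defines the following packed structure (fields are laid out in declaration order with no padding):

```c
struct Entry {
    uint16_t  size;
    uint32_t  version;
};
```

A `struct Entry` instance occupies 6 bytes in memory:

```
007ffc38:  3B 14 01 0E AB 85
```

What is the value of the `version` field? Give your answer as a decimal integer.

`version` follows `size` (2 bytes), so it starts at byte offset 2 and occupies 4 bytes.
Bytes at offsets 2..5: 01 0E AB 85.
In little-endian order the low byte comes first in memory.
Reassemble most-significant byte first: 85 AB 0E 01 → 0x85AB0E01.
0x85AB0E01 = 2242579969.

2242579969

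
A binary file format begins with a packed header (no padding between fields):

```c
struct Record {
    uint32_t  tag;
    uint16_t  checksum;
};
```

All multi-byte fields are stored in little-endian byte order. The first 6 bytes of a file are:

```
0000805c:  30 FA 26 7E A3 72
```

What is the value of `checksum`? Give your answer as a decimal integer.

29347

`checksum` follows `tag` (4 bytes), so it starts at byte offset 4 and occupies 2 bytes.
Bytes at offsets 4..5: A3 72.
In little-endian order the low byte comes first in memory.
Reassemble most-significant byte first: 72 A3 → 0x72A3.
0x72A3 = 29347.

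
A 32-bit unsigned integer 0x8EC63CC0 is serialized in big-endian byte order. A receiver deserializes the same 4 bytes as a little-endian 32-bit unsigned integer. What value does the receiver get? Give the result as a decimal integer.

3225208462

Stored big-endian, the bytes at ascending addresses are 8E C6 3C C0.
Read back as little-endian, the first byte is least significant, giving 0xC03CC68E.
0xC03CC68E = 3225208462.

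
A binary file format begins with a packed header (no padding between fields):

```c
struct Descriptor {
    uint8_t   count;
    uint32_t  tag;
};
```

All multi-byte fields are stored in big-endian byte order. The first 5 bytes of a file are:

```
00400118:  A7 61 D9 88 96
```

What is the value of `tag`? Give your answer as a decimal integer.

`tag` follows `count` (1 byte), so it starts at byte offset 1 and occupies 4 bytes.
Bytes at offsets 1..4: 61 D9 88 96.
Big-endian stores the most-significant byte at the lowest address.
The bytes are already most-significant first: 0x61D98896.
0x61D98896 = 1641646230.

1641646230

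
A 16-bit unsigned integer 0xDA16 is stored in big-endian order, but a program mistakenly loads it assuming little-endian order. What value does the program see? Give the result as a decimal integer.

Stored big-endian, the bytes at ascending addresses are DA 16.
Read back as little-endian, the first byte is least significant, giving 0x16DA.
0x16DA = 5850.

5850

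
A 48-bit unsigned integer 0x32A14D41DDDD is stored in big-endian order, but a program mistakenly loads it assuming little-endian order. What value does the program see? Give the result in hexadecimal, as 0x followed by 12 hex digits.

0xDDDD414DA132

Stored big-endian, the bytes at ascending addresses are 32 A1 4D 41 DD DD.
Read back as little-endian, the first byte is least significant, giving 0xDDDD414DA132.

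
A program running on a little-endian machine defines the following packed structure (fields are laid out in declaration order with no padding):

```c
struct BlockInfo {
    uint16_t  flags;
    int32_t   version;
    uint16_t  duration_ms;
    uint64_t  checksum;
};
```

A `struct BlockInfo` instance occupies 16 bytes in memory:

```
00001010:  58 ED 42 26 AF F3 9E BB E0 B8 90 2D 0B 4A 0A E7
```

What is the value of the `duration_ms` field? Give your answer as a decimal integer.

48030

`duration_ms` follows `flags` (2 B), `version` (4 B), so it starts at offset 2 + 4 = 6 and occupies 2 bytes.
Bytes at offsets 6..7: 9E BB.
Little-endian: lowest address holds the least-significant byte.
Reassemble most-significant byte first: BB 9E → 0xBB9E.
0xBB9E = 48030.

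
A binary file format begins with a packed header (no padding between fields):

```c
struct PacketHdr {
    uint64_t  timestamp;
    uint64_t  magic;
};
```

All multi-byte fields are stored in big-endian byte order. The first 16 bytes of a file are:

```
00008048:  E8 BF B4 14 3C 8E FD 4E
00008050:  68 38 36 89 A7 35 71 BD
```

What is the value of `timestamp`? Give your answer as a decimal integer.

`timestamp` is the first field, at byte offset 0, occupying 8 bytes.
Bytes at offsets 0..7: E8 BF B4 14 3C 8E FD 4E.
In big-endian order the high byte comes first in memory.
The bytes are already most-significant first: 0xE8BFB4143C8EFD4E.
0xE8BFB4143C8EFD4E = 16771321536359365966.

16771321536359365966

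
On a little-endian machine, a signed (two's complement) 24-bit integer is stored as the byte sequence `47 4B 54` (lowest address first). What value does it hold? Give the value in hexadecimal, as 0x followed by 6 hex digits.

0x544B47

Little-endian stores the least-significant byte at the lowest address.
Reassemble most-significant byte first: 54 4B 47 → 0x544B47.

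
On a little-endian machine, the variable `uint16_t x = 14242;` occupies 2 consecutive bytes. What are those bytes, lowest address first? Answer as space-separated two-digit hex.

A2 37

14242 in hexadecimal, padded to 16 bits, is 0x37A2.
Split into bytes (most-significant first): 37 A2.
Little-endian: lowest address holds the least-significant byte.
So at ascending addresses the bytes are A2 37.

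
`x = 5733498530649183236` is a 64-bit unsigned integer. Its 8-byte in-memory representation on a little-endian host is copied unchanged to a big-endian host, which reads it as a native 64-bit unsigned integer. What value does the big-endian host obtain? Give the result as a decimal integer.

5733498530649183236 in 64-bit hexadecimal is 0x4F917A8947919404.
Stored little-endian, the bytes at ascending addresses are 04 94 91 47 89 7A 91 4F.
Read back as big-endian, the last byte is least significant, giving 0x04949147897A914F.
0x04949147897A914F = 330048409140105551.

330048409140105551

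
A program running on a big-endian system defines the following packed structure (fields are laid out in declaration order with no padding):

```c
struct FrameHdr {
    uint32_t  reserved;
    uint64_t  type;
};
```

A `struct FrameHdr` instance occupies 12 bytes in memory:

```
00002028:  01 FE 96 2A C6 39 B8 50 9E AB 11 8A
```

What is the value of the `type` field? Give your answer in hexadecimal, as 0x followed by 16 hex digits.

`type` follows `reserved` (4 bytes), so it starts at byte offset 4 and occupies 8 bytes.
Bytes at offsets 4..11: C6 39 B8 50 9E AB 11 8A.
Big-endian stores the most-significant byte at the lowest address.
The bytes are already most-significant first: 0xC639B8509EAB118A.

0xC639B8509EAB118A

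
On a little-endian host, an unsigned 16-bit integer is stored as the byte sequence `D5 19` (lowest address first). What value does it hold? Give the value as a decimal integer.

Little-endian: lowest address holds the least-significant byte.
Reassemble most-significant byte first: 19 D5 → 0x19D5.
0x19D5 = 6613.

6613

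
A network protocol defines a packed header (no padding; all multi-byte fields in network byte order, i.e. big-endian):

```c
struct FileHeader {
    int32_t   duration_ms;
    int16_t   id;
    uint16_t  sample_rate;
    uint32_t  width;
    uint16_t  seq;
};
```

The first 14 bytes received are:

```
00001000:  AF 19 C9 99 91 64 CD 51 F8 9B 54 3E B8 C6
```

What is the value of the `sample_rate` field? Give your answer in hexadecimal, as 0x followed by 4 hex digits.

`sample_rate` follows `duration_ms` (4 B), `id` (2 B), so it starts at offset 4 + 2 = 6 and occupies 2 bytes.
Bytes at offsets 6..7: CD 51.
Big-endian stores the most-significant byte at the lowest address.
The bytes are already most-significant first: 0xCD51.

0xCD51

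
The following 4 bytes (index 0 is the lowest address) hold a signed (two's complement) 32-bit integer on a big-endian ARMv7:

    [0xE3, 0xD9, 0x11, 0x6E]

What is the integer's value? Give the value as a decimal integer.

Big-endian stores the most-significant byte at the lowest address.
The bytes are already most-significant first: 0xE3D9116E.
Top bit is set, so as a signed 32-bit value this is 0xE3D9116E − 2^32 = -472313490.

-472313490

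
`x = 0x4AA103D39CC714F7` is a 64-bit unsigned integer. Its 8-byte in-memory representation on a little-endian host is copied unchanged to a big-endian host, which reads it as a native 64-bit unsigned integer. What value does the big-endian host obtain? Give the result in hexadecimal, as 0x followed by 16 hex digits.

0xF714C79CD303A14A

Stored little-endian, the bytes at ascending addresses are F7 14 C7 9C D3 03 A1 4A.
Read back as big-endian, the last byte is least significant, giving 0xF714C79CD303A14A.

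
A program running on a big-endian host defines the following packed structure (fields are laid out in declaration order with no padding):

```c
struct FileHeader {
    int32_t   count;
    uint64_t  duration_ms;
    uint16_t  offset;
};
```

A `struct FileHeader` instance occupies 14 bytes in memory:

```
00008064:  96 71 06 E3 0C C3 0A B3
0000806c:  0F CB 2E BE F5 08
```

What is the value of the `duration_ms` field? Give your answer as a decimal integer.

`duration_ms` follows `count` (4 bytes), so it starts at byte offset 4 and occupies 8 bytes.
Bytes at offsets 4..11: 0C C3 0A B3 0F CB 2E BE.
Big-endian: lowest address holds the most-significant byte.
The bytes are already most-significant first: 0x0CC30AB30FCB2EBE.
0x0CC30AB30FCB2EBE = 919590513094110910.

919590513094110910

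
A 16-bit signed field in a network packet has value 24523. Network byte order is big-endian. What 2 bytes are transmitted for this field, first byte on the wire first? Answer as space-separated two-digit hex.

5F CB

24523 in hexadecimal, padded to 16 bits, is 0x5FCB.
Split into bytes (most-significant first): 5F CB.
In big-endian order the high byte comes first in memory.
So the memory order matches the most-significant-first order: 5F CB.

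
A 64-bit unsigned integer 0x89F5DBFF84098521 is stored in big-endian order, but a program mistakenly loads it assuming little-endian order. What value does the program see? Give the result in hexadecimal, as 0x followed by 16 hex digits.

0x21850984FFDBF589

Stored big-endian, the bytes at ascending addresses are 89 F5 DB FF 84 09 85 21.
Read back as little-endian, the first byte is least significant, giving 0x21850984FFDBF589.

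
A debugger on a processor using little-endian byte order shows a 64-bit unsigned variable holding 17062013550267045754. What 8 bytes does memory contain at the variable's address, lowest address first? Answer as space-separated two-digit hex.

17062013550267045754 in hexadecimal, padded to 64 bits, is 0xECC872ECF091977A.
Split into bytes (most-significant first): EC C8 72 EC F0 91 97 7A.
Little-endian stores the least-significant byte at the lowest address.
So at ascending addresses the bytes are 7A 97 91 F0 EC 72 C8 EC.

7A 97 91 F0 EC 72 C8 EC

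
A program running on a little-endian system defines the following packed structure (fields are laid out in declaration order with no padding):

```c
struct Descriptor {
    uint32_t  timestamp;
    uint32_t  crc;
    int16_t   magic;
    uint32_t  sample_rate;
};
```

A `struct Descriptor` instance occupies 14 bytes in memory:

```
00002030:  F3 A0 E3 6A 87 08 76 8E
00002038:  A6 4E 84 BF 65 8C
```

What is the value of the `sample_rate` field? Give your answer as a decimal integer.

`sample_rate` follows `timestamp` (4 B), `crc` (4 B), `magic` (2 B), so it starts at offset 4 + 4 + 2 = 10 and occupies 4 bytes.
Bytes at offsets 10..13: 84 BF 65 8C.
In little-endian order the low byte comes first in memory.
Reassemble most-significant byte first: 8C 65 BF 84 → 0x8C65BF84.
0x8C65BF84 = 2355478404.

2355478404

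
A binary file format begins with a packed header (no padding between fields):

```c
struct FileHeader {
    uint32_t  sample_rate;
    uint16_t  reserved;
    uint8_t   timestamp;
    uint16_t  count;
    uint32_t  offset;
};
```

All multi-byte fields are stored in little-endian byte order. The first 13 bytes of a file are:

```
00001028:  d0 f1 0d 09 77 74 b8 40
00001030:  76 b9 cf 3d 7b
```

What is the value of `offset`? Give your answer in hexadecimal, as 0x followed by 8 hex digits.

`offset` follows `sample_rate` (4 B), `reserved` (2 B), `timestamp` (1 B), `count` (2 B), so it starts at offset 4 + 2 + 1 + 2 = 9 and occupies 4 bytes.
Bytes at offsets 9..12: B9 CF 3D 7B.
In little-endian order the low byte comes first in memory.
Reassemble most-significant byte first: 7B 3D CF B9 → 0x7B3DCFB9.

0x7B3DCFB9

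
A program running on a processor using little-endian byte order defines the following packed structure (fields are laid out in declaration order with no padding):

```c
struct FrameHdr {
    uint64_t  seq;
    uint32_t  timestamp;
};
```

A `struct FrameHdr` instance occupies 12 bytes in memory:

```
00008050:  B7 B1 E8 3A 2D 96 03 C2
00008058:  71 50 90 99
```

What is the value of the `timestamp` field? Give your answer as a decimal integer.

2576371825

`timestamp` follows `seq` (8 bytes), so it starts at byte offset 8 and occupies 4 bytes.
Bytes at offsets 8..11: 71 50 90 99.
In little-endian order the low byte comes first in memory.
Reassemble most-significant byte first: 99 90 50 71 → 0x99905071.
0x99905071 = 2576371825.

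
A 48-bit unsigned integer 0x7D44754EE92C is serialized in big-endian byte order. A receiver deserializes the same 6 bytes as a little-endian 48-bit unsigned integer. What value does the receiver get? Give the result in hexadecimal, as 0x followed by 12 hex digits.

0x2CE94E75447D

Stored big-endian, the bytes at ascending addresses are 7D 44 75 4E E9 2C.
Read back as little-endian, the first byte is least significant, giving 0x2CE94E75447D.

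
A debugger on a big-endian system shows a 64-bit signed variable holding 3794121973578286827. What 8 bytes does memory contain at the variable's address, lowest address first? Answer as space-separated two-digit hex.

34 A7 6D D5 35 A3 46 EB

3794121973578286827 in hexadecimal, padded to 64 bits, is 0x34A76DD535A346EB.
Split into bytes (most-significant first): 34 A7 6D D5 35 A3 46 EB.
Big-endian stores the most-significant byte at the lowest address.
So the memory order matches the most-significant-first order: 34 A7 6D D5 35 A3 46 EB.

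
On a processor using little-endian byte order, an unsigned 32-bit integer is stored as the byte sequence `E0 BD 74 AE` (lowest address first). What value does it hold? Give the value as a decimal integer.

Little-endian: lowest address holds the least-significant byte.
Reassemble most-significant byte first: AE 74 BD E0 → 0xAE74BDE0.
0xAE74BDE0 = 2926886368.

2926886368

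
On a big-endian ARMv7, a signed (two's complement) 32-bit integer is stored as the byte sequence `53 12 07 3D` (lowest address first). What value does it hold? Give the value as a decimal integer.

In big-endian order the high byte comes first in memory.
The bytes are already most-significant first: 0x5312073D.
0x5312073D = 1393690429.

1393690429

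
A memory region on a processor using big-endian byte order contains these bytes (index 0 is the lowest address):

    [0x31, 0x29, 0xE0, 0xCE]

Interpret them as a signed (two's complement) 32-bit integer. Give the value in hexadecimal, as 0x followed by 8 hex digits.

0x3129E0CE

Big-endian stores the most-significant byte at the lowest address.
The bytes are already most-significant first: 0x3129E0CE.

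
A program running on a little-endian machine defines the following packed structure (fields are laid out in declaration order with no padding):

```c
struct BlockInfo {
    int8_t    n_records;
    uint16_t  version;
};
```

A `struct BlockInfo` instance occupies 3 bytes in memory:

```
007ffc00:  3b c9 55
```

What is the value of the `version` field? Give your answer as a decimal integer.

21961

`version` follows `n_records` (1 byte), so it starts at byte offset 1 and occupies 2 bytes.
Bytes at offsets 1..2: C9 55.
In little-endian order the low byte comes first in memory.
Reassemble most-significant byte first: 55 C9 → 0x55C9.
0x55C9 = 21961.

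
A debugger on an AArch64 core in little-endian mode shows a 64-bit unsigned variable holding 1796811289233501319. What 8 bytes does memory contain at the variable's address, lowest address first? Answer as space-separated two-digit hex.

87 AC 2C FF 58 8E EF 18

1796811289233501319 in hexadecimal, padded to 64 bits, is 0x18EF8E58FF2CAC87.
Split into bytes (most-significant first): 18 EF 8E 58 FF 2C AC 87.
Little-endian stores the least-significant byte at the lowest address.
So at ascending addresses the bytes are 87 AC 2C FF 58 8E EF 18.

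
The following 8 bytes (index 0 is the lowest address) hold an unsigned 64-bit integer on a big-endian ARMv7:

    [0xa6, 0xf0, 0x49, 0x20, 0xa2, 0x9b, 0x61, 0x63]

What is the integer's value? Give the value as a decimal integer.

12029195009222467939

Big-endian stores the most-significant byte at the lowest address.
The bytes are already most-significant first: 0xA6F04920A29B6163.
0xA6F04920A29B6163 = 12029195009222467939.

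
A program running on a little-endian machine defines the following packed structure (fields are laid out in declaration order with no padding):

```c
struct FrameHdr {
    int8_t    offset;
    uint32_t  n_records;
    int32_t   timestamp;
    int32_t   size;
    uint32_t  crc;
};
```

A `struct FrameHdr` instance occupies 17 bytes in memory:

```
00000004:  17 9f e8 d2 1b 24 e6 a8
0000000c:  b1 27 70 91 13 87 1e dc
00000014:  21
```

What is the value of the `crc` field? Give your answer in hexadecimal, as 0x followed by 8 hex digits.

0x21DC1E87

`crc` follows `offset` (1 B), `n_records` (4 B), `timestamp` (4 B), `size` (4 B), so it starts at offset 1 + 4 + 4 + 4 = 13 and occupies 4 bytes.
Bytes at offsets 13..16: 87 1E DC 21.
In little-endian order the low byte comes first in memory.
Reassemble most-significant byte first: 21 DC 1E 87 → 0x21DC1E87.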